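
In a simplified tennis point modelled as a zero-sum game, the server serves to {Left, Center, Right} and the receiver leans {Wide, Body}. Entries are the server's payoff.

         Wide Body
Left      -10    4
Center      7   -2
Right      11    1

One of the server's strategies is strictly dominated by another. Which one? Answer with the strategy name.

Right gives a strictly higher payoff than Center against every column: 11 > 7, 1 > -2.
So Center is strictly dominated and the server never plays it.

Center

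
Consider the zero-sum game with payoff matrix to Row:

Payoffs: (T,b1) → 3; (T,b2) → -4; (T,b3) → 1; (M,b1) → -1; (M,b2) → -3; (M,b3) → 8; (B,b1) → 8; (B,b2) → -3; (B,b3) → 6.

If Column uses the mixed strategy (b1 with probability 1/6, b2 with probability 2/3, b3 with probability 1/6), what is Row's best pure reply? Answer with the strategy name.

Expected payoff of T: (1/6)·3 + (2/3)·(-4) + (1/6)·1 = -2.
Expected payoff of M: (1/6)·(-1) + (2/3)·(-3) + (1/6)·8 = -5/6.
Expected payoff of B: (1/6)·8 + (2/3)·(-3) + (1/6)·6 = 1/3.
The largest is 1/3, so Row's best response is B.

B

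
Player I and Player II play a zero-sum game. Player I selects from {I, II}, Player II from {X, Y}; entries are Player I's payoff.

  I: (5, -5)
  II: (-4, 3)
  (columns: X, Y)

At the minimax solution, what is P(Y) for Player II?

Row minima: I → -5, II → -4; maximin = -4.
Column maxima: X → 5, Y → 3; minimax = 3.
-4 ≠ 3, so there is no saddle point; optimal play is mixed.
Let Player I play I with probability p. Expected payoff against X: 5p + (-4)(1−p) = 9p − 4; against Y: (-5)p + 3(1−p) = −8p + 3.
Setting these equal: 9p − 4 = −8p + 3 ⇒ 17p = 7 ⇒ p = 7/17, and the value is (9)·(7/17) − 4 = -5/17.
For Player II: with q = P(X), equating I's and II's payoffs gives 10q − 5 = −7q + 3 ⇒ q = 8/17.

9/17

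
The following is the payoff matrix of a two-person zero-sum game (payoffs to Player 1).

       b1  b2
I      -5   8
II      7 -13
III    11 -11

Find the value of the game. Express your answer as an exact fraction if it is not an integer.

33/35

Row minima: I → -5, II → -13, III → -11; maximin = -5.
Column maxima: b1 → 11, b2 → 8; minimax = 8.
-5 ≠ 8, so there is no saddle point; optimal play is mixed.
II is strictly dominated by III, so Player 1 never plays it.
On the remaining 2×2 (I, III vs b1, b2):
Let Player 1 play I with probability p. Expected payoff against b1: (-5)p + 11(1−p) = −16p + 11; against b2: 8p + (-11)(1−p) = 19p − 11.
Setting these equal: −16p + 11 = 19p − 11 ⇒ −35p = -22 ⇒ p = 22/35, and the value is (-16)·(22/35) + 11 = 33/35.
For Player 2: with q = P(b1), equating I's and III's payoffs gives −13q + 8 = 22q − 11 ⇒ q = 19/35.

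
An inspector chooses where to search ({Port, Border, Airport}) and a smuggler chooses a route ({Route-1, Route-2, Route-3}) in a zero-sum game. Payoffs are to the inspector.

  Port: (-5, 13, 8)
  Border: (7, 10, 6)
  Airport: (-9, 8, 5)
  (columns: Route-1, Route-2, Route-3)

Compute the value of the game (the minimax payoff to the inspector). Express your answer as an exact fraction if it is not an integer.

43/7

Row minima: Port → -5, Border → 6, Airport → -9; maximin = 6.
Column maxima: Route-1 → 7, Route-2 → 13, Route-3 → 8; minimax = 7.
6 ≠ 7, so there is no saddle point; optimal play is mixed.
Airport is strictly dominated by Port, so the inspector never plays it.
Route-2 is strictly dominated by Route-1 (it gives the inspector strictly more in every row), so the smuggler never plays it.
On the remaining 2×2 (Port, Border vs Route-1, Route-3):
Let the inspector play Port with probability p. Expected payoff against Route-1: (-5)p + 7(1−p) = −12p + 7; against Route-3: 8p + 6(1−p) = 2p + 6.
Setting these equal: −12p + 7 = 2p + 6 ⇒ −14p = -1 ⇒ p = 1/14, and the value is (-12)·(1/14) + 7 = 43/7.
For the smuggler: with q = P(Route-1), equating Port's and Border's payoffs gives −13q + 8 = q + 6 ⇒ q = 1/7.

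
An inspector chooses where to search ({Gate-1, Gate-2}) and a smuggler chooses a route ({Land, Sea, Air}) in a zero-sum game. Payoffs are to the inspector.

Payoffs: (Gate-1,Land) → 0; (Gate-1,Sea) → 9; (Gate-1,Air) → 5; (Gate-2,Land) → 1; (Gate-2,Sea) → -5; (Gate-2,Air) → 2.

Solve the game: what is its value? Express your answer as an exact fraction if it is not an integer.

3/5

Row minima: Gate-1 → 0, Gate-2 → -5; maximin = 0.
Column maxima: Land → 1, Sea → 9, Air → 5; minimax = 1.
0 ≠ 1, so there is no saddle point; optimal play is mixed.
Air is strictly dominated by Land (it gives the inspector strictly more in every row), so the smuggler never plays it.
On the remaining 2×2 (Gate-1, Gate-2 vs Land, Sea):
Let the inspector play Gate-1 with probability p. Expected payoff against Land: 0p + 1(1−p) = −p + 1; against Sea: 9p + (-5)(1−p) = 14p − 5.
Setting these equal: −p + 1 = 14p − 5 ⇒ −15p = -6 ⇒ p = 2/5, and the value is (-1)·(2/5) + 1 = 3/5.
For the smuggler: with q = P(Land), equating Gate-1's and Gate-2's payoffs gives −9q + 9 = 6q − 5 ⇒ q = 14/15.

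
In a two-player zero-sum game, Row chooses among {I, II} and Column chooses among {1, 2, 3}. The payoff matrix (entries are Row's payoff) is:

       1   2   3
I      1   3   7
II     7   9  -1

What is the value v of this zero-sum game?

Row minima: I → 1, II → -1; maximin = 1.
Column maxima: 1 → 7, 2 → 9, 3 → 7; minimax = 7.
1 ≠ 7, so there is no saddle point; optimal play is mixed.
2 is strictly dominated by 1 (it gives Row strictly more in every row), so Column never plays it.
On the remaining 2×2 (I, II vs 1, 3):
Let Row play I with probability p. Expected payoff against 1: 1p + 7(1−p) = −6p + 7; against 3: 7p + (-1)(1−p) = 8p − 1.
Setting these equal: −6p + 7 = 8p − 1 ⇒ −14p = -8 ⇒ p = 4/7, and the value is (-6)·(4/7) + 7 = 25/7.
For Column: with q = P(1), equating I's and II's payoffs gives −6q + 7 = 8q − 1 ⇒ q = 4/7.

25/7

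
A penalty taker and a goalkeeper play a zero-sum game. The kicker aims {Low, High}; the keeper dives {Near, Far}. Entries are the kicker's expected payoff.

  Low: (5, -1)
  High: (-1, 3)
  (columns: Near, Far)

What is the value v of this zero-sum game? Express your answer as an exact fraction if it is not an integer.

Row minima: Low → -1, High → -1; maximin = -1.
Column maxima: Near → 5, Far → 3; minimax = 3.
-1 ≠ 3, so there is no saddle point; optimal play is mixed.
Let the kicker play Low with probability p. Expected payoff against Near: 5p + (-1)(1−p) = 6p − 1; against Far: (-1)p + 3(1−p) = −4p + 3.
Setting these equal: 6p − 1 = −4p + 3 ⇒ 10p = 4 ⇒ p = 2/5, and the value is (6)·(2/5) − 1 = 7/5.
For the keeper: with q = P(Near), equating Low's and High's payoffs gives 6q − 1 = −4q + 3 ⇒ q = 2/5.

7/5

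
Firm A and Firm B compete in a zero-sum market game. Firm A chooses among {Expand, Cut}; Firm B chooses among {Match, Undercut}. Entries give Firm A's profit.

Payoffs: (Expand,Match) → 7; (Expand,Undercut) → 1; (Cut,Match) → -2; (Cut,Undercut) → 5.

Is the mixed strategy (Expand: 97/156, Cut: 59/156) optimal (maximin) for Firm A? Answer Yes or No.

Against Match this mix gives (97/156)·7 + (59/156)·(-2) = 187/52.
Against Undercut this mix gives (97/156)·1 + (59/156)·5 = 98/39.
Firm B will play Undercut, holding Firm A to 98/39. Shifting weight toward the row that does better against Undercut would raise this floor (the equalizing mix achieves 37/13 against both Undercut and Match), so the proposed strategy is not optimal.

No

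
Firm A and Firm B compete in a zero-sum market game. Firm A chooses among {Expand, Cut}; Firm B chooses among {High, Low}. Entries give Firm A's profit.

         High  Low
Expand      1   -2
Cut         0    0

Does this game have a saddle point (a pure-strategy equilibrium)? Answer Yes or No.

Yes

Row minima: Expand → -2, Cut → 0; maximin = 0.
Column maxima: High → 1, Low → 0; minimax = 0.
maximin = minimax = 0, so a saddle point exists.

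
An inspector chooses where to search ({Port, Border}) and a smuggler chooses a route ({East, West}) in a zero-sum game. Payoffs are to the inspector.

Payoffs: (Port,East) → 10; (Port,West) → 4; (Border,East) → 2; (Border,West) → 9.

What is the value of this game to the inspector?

82/13

Row minima: Port → 4, Border → 2; maximin = 4.
Column maxima: East → 10, West → 9; minimax = 9.
4 ≠ 9, so there is no saddle point; optimal play is mixed.
Let the inspector play Port with probability p. Expected payoff against East: 10p + 2(1−p) = 8p + 2; against West: 4p + 9(1−p) = −5p + 9.
Setting these equal: 8p + 2 = −5p + 9 ⇒ 13p = 7 ⇒ p = 7/13, and the value is (8)·(7/13) + 2 = 82/13.
For the smuggler: with q = P(East), equating Port's and Border's payoffs gives 6q + 4 = −7q + 9 ⇒ q = 5/13.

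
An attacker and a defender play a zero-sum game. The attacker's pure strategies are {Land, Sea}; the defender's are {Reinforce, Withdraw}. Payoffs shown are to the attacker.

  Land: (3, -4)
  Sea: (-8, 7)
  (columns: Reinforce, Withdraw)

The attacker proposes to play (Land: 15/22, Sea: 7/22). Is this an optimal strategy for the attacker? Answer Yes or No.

Against Reinforce this mix gives (15/22)·3 + (7/22)·(-8) = -1/2.
Against Withdraw this mix gives (15/22)·(-4) + (7/22)·7 = -1/2.
All of the defender's active replies (Reinforce, Withdraw) yield -1/2, and no column does worse for the attacker. The mix makes the defender indifferent and guarantees -1/2, so it is optimal.

Yes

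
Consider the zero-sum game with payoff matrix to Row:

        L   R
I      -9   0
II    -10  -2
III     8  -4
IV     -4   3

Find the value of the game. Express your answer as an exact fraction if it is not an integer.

Row minima: I → -9, II → -10, III → -4, IV → -4; maximin = -4.
Column maxima: L → 8, R → 3; minimax = 3.
-4 ≠ 3, so there is no saddle point; optimal play is mixed.
I is strictly dominated by IV, so Row never plays it.
II is strictly dominated by IV, so Row never plays it.
On the remaining 2×2 (III, IV vs L, R):
Let Row play III with probability p. Expected payoff against L: 8p + (-4)(1−p) = 12p − 4; against R: (-4)p + 3(1−p) = −7p + 3.
Setting these equal: 12p − 4 = −7p + 3 ⇒ 19p = 7 ⇒ p = 7/19, and the value is (12)·(7/19) − 4 = 8/19.
For Column: with q = P(L), equating III's and IV's payoffs gives 12q − 4 = −7q + 3 ⇒ q = 7/19.

8/19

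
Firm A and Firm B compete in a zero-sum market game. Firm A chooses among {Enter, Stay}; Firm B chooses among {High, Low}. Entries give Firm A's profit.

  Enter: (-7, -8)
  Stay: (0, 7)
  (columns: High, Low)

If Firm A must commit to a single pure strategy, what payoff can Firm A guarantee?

0

Row minima: Enter → -8, Stay → 0.
The best of these is 0.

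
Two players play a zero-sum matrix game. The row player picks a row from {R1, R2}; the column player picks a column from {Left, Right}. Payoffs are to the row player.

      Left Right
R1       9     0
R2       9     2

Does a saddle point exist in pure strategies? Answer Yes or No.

Yes

Row minima: R1 → 0, R2 → 2; maximin = 2.
Column maxima: Left → 9, Right → 2; minimax = 2.
maximin = minimax = 2, so a saddle point exists.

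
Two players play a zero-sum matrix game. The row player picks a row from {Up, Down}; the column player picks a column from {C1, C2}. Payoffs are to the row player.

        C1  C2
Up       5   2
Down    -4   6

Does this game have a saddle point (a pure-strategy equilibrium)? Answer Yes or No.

Row minima: Up → 2, Down → -4; maximin = 2.
Column maxima: C1 → 5, C2 → 6; minimax = 5.
2 ≠ 5, so no pure-strategy equilibrium exists.

No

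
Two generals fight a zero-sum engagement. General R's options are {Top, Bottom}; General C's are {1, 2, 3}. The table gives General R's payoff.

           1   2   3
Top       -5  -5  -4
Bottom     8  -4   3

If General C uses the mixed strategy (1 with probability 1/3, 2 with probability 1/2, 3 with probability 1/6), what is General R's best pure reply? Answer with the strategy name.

Bottom

Expected payoff of Top: (1/3)·(-5) + (1/2)·(-5) + (1/6)·(-4) = -29/6.
Expected payoff of Bottom: (1/3)·8 + (1/2)·(-4) + (1/6)·3 = 7/6.
The largest is 7/6, so General R's best response is Bottom.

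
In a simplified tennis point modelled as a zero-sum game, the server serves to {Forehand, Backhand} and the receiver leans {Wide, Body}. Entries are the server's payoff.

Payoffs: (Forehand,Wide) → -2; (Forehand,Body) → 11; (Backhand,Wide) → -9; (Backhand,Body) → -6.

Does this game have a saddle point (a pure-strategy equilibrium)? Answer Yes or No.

Yes

Row minima: Forehand → -2, Backhand → -9; maximin = -2.
Column maxima: Wide → -2, Body → 11; minimax = -2.
maximin = minimax = -2, so a saddle point exists.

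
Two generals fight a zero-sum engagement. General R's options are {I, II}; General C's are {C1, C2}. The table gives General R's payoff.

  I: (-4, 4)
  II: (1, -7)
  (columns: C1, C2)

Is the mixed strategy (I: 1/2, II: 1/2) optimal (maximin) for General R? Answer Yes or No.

Yes

Against C1 this mix gives (1/2)·(-4) + (1/2)·1 = -3/2.
Against C2 this mix gives (1/2)·4 + (1/2)·(-7) = -3/2.
All of General C's active replies (C1, C2) yield -3/2, and no column does worse for General R. The mix makes General C indifferent and guarantees -3/2, so it is optimal.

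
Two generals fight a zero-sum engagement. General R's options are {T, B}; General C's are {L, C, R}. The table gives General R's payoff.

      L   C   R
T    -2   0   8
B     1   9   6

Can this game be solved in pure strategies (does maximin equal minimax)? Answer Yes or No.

Row minima: T → -2, B → 1; maximin = 1.
Column maxima: L → 1, C → 9, R → 8; minimax = 1.
maximin = minimax = 1, so a saddle point exists.

Yes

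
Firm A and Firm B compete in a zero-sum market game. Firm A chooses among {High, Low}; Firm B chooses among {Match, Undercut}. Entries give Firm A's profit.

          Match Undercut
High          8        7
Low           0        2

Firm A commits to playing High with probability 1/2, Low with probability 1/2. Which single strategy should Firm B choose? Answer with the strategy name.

Match

If Firm B plays Match, Firm A's expected payoff is (1/2)·8 + (1/2)·0 = 4.
If Firm B plays Undercut, Firm A's expected payoff is (1/2)·7 + (1/2)·2 = 9/2.
Firm B minimizes Firm A's payoff; the smallest is 4, so the best response is Match.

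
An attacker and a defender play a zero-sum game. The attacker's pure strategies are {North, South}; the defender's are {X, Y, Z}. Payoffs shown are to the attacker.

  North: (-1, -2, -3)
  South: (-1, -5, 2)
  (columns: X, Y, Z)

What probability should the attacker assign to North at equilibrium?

7/8

Row minima: North → -3, South → -5; maximin = -3.
Column maxima: X → -1, Y → -2, Z → 2; minimax = -2.
-3 ≠ -2, so there is no saddle point; optimal play is mixed.
X is strictly dominated by Y (it gives the attacker strictly more in every row), so the defender never plays it.
On the remaining 2×2 (North, South vs Y, Z):
Let the attacker play North with probability p. Expected payoff against Y: (-2)p + (-5)(1−p) = 3p − 5; against Z: (-3)p + 2(1−p) = −5p + 2.
Setting these equal: 3p − 5 = −5p + 2 ⇒ 8p = 7 ⇒ p = 7/8, and the value is (3)·(7/8) − 5 = -19/8.
For the defender: with q = P(Y), equating North's and South's payoffs gives q − 3 = −7q + 2 ⇒ q = 5/8.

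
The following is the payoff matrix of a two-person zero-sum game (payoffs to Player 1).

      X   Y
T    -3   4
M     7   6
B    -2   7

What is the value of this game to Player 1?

Row minima: T → -3, M → 6, B → -2; maximin = 6.
Column maxima: X → 7, Y → 7; minimax = 7.
6 ≠ 7, so there is no saddle point; optimal play is mixed.
T is strictly dominated by M, so Player 1 never plays it.
On the remaining 2×2 (M, B vs X, Y):
Let Player 1 play M with probability p. Expected payoff against X: 7p + (-2)(1−p) = 9p − 2; against Y: 6p + 7(1−p) = −p + 7.
Setting these equal: 9p − 2 = −p + 7 ⇒ 10p = 9 ⇒ p = 9/10, and the value is (9)·(9/10) − 2 = 61/10.
For Player 2: with q = P(X), equating M's and B's payoffs gives q + 6 = −9q + 7 ⇒ q = 1/10.

61/10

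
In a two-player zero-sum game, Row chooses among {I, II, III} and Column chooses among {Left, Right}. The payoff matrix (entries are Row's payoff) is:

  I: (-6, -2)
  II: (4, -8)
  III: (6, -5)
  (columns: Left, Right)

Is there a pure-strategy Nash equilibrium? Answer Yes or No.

Row minima: I → -6, II → -8, III → -5; maximin = -5.
Column maxima: Left → 6, Right → -2; minimax = -2.
-5 ≠ -2, so no pure-strategy equilibrium exists.

No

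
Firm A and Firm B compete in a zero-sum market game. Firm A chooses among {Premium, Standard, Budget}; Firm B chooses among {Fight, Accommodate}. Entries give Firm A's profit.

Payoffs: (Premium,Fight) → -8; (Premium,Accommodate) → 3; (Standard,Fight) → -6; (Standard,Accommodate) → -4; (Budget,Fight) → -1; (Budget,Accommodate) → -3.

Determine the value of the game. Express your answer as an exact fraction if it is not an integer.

-27/13

Row minima: Premium → -8, Standard → -6, Budget → -3; maximin = -3.
Column maxima: Fight → -1, Accommodate → 3; minimax = -1.
-3 ≠ -1, so there is no saddle point; optimal play is mixed.
Standard is strictly dominated by Budget, so Firm A never plays it.
On the remaining 2×2 (Premium, Budget vs Fight, Accommodate):
Let Firm A play Premium with probability p. Expected payoff against Fight: (-8)p + (-1)(1−p) = −7p − 1; against Accommodate: 3p + (-3)(1−p) = 6p − 3.
Setting these equal: −7p − 1 = 6p − 3 ⇒ −13p = -2 ⇒ p = 2/13, and the value is (-7)·(2/13) − 1 = -27/13.
For Firm B: with q = P(Fight), equating Premium's and Budget's payoffs gives −11q + 3 = 2q − 3 ⇒ q = 6/13.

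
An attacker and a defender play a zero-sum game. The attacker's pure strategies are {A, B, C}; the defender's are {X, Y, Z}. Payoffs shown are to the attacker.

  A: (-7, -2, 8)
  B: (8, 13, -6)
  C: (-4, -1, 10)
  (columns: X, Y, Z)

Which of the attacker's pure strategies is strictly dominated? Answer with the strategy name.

C gives a strictly higher payoff than A against every column: -4 > -7, -1 > -2, 10 > 8.
So A is strictly dominated and the attacker never plays it.

A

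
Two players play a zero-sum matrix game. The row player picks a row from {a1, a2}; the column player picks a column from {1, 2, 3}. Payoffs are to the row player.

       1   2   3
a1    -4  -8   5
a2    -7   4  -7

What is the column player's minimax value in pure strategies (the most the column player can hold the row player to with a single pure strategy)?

-4

Column maxima: 1 → -4, 2 → 4, 3 → 5.
The smallest of these is -4.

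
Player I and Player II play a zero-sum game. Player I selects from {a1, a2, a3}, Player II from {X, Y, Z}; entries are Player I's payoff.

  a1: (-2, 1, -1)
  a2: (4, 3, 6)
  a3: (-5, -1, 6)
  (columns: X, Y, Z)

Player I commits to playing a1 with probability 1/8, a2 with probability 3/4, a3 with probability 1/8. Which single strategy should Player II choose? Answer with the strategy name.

If Player II plays X, Player I's expected payoff is (1/8)·(-2) + (3/4)·4 + (1/8)·(-5) = 17/8.
If Player II plays Y, Player I's expected payoff is (1/8)·1 + (3/4)·3 + (1/8)·(-1) = 9/4.
If Player II plays Z, Player I's expected payoff is (1/8)·(-1) + (3/4)·6 + (1/8)·6 = 41/8.
Player II minimizes Player I's payoff; the smallest is 17/8, so the best response is X.

X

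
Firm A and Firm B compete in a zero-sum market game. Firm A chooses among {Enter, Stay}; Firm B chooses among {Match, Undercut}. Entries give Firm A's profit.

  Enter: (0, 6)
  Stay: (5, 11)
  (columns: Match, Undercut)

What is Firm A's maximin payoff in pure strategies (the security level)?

Row minima: Enter → 0, Stay → 5.
The best of these is 5.

5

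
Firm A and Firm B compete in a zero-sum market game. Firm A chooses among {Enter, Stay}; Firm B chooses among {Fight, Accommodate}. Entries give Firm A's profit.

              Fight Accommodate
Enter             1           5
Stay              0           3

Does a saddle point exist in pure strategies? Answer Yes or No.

Yes

Row minima: Enter → 1, Stay → 0; maximin = 1.
Column maxima: Fight → 1, Accommodate → 5; minimax = 1.
maximin = minimax = 1, so a saddle point exists.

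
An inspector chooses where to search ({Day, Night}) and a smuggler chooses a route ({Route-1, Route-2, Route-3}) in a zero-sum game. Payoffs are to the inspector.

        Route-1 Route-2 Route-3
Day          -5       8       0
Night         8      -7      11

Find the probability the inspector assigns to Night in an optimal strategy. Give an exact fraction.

13/28

Row minima: Day → -5, Night → -7; maximin = -5.
Column maxima: Route-1 → 8, Route-2 → 8, Route-3 → 11; minimax = 8.
-5 ≠ 8, so there is no saddle point; optimal play is mixed.
Route-3 is strictly dominated by Route-1 (it gives the inspector strictly more in every row), so the smuggler never plays it.
On the remaining 2×2 (Day, Night vs Route-1, Route-2):
Let the inspector play Day with probability p. Expected payoff against Route-1: (-5)p + 8(1−p) = −13p + 8; against Route-2: 8p + (-7)(1−p) = 15p − 7.
Setting these equal: −13p + 8 = 15p − 7 ⇒ −28p = -15 ⇒ p = 15/28, and the value is (-13)·(15/28) + 8 = 29/28.
For the smuggler: with q = P(Route-1), equating Day's and Night's payoffs gives −13q + 8 = 15q − 7 ⇒ q = 15/28.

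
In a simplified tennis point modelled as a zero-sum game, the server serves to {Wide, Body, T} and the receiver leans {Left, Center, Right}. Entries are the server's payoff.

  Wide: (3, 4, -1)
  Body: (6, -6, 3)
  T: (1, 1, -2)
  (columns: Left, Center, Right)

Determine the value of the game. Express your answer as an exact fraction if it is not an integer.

Row minima: Wide → -1, Body → -6, T → -2; maximin = -1.
Column maxima: Left → 6, Center → 4, Right → 3; minimax = 3.
-1 ≠ 3, so there is no saddle point; optimal play is mixed.
T is strictly dominated by Wide, so the server never plays it.
Left is strictly dominated by Right (it gives the server strictly more in every row), so the receiver never plays it.
On the remaining 2×2 (Wide, Body vs Center, Right):
Let the server play Wide with probability p. Expected payoff against Center: 4p + (-6)(1−p) = 10p − 6; against Right: (-1)p + 3(1−p) = −4p + 3.
Setting these equal: 10p − 6 = −4p + 3 ⇒ 14p = 9 ⇒ p = 9/14, and the value is (10)·(9/14) − 6 = 3/7.
For the receiver: with q = P(Center), equating Wide's and Body's payoffs gives 5q − 1 = −9q + 3 ⇒ q = 2/7.

3/7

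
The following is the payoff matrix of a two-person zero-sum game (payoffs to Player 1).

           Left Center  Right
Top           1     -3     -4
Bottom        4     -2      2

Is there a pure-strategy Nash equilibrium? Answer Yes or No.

Yes

Row minima: Top → -4, Bottom → -2; maximin = -2.
Column maxima: Left → 4, Center → -2, Right → 2; minimax = -2.
maximin = minimax = -2, so a saddle point exists.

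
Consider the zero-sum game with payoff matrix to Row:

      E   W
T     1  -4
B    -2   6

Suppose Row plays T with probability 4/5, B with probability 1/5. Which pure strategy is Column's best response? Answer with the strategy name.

W

If Column plays E, Row's expected payoff is (4/5)·1 + (1/5)·(-2) = 2/5.
If Column plays W, Row's expected payoff is (4/5)·(-4) + (1/5)·6 = -2.
Column minimizes Row's payoff; the smallest is -2, so the best response is W.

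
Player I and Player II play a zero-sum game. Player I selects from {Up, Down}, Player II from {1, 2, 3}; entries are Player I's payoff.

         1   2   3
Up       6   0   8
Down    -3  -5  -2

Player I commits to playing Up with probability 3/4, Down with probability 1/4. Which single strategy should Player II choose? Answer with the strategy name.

If Player II plays 1, Player I's expected payoff is (3/4)·6 + (1/4)·(-3) = 15/4.
If Player II plays 2, Player I's expected payoff is (3/4)·0 + (1/4)·(-5) = -5/4.
If Player II plays 3, Player I's expected payoff is (3/4)·8 + (1/4)·(-2) = 11/2.
Player II minimizes Player I's payoff; the smallest is -5/4, so the best response is 2.

2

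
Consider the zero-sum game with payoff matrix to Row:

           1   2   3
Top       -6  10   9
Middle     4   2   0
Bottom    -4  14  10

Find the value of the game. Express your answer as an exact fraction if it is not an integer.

Row minima: Top → -6, Middle → 0, Bottom → -4; maximin = 0.
Column maxima: 1 → 4, 2 → 14, 3 → 10; minimax = 4.
0 ≠ 4, so there is no saddle point; optimal play is mixed.
Top is strictly dominated by Bottom, so Row never plays it.
2 is strictly dominated by 3 (it gives Row strictly more in every row), so Column never plays it.
On the remaining 2×2 (Middle, Bottom vs 1, 3):
Let Row play Middle with probability p. Expected payoff against 1: 4p + (-4)(1−p) = 8p − 4; against 3: 0p + 10(1−p) = −10p + 10.
Setting these equal: 8p − 4 = −10p + 10 ⇒ 18p = 14 ⇒ p = 7/9, and the value is (8)·(7/9) − 4 = 20/9.
For Column: with q = P(1), equating Middle's and Bottom's payoffs gives 4q = −14q + 10 ⇒ q = 5/9.

20/9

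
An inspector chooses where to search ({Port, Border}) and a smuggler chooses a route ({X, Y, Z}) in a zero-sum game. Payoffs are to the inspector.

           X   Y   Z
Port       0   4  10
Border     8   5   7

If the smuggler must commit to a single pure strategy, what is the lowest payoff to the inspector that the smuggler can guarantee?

Column maxima: X → 8, Y → 5, Z → 10.
The smallest of these is 5.

5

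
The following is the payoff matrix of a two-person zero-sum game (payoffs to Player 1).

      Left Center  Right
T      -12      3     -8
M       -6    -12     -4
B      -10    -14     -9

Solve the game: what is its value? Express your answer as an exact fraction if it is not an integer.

Row minima: T → -12, M → -12, B → -14; maximin = -12.
Column maxima: Left → -6, Center → 3, Right → -4; minimax = -6.
-12 ≠ -6, so there is no saddle point; optimal play is mixed.
B is strictly dominated by M, so Player 1 never plays it.
Right is strictly dominated by Left (it gives Player 1 strictly more in every row), so Player 2 never plays it.
On the remaining 2×2 (T, M vs Left, Center):
Let Player 1 play T with probability p. Expected payoff against Left: (-12)p + (-6)(1−p) = −6p − 6; against Center: 3p + (-12)(1−p) = 15p − 12.
Setting these equal: −6p − 6 = 15p − 12 ⇒ −21p = -6 ⇒ p = 2/7, and the value is (-6)·(2/7) − 6 = -54/7.
For Player 2: with q = P(Left), equating T's and M's payoffs gives −15q + 3 = 6q − 12 ⇒ q = 5/7.

-54/7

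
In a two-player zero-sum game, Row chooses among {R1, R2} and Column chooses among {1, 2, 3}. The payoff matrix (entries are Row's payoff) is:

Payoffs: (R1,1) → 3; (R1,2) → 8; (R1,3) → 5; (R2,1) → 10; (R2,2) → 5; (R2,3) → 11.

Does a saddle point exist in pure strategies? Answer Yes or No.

No

Row minima: R1 → 3, R2 → 5; maximin = 5.
Column maxima: 1 → 10, 2 → 8, 3 → 11; minimax = 8.
5 ≠ 8, so no pure-strategy equilibrium exists.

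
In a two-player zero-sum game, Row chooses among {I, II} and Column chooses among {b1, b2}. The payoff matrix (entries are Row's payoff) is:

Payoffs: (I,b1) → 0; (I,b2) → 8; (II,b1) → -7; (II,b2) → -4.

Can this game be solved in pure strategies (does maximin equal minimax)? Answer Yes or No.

Row minima: I → 0, II → -7; maximin = 0.
Column maxima: b1 → 0, b2 → 8; minimax = 0.
maximin = minimax = 0, so a saddle point exists.

Yes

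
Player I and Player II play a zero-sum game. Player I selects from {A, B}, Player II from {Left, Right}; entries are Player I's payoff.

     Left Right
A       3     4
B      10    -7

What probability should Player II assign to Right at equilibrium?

Row minima: A → 3, B → -7; maximin = 3.
Column maxima: Left → 10, Right → 4; minimax = 4.
3 ≠ 4, so there is no saddle point; optimal play is mixed.
Let Player I play A with probability p. Expected payoff against Left: 3p + 10(1−p) = −7p + 10; against Right: 4p + (-7)(1−p) = 11p − 7.
Setting these equal: −7p + 10 = 11p − 7 ⇒ −18p = -17 ⇒ p = 17/18, and the value is (-7)·(17/18) + 10 = 61/18.
For Player II: with q = P(Left), equating A's and B's payoffs gives −q + 4 = 17q − 7 ⇒ q = 11/18.

7/18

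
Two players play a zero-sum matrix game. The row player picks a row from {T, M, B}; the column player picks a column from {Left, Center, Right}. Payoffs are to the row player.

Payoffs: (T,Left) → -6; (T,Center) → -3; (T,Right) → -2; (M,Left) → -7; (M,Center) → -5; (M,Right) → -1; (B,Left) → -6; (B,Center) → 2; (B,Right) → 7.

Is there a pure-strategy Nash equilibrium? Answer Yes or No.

Row minima: T → -6, M → -7, B → -6; maximin = -6.
Column maxima: Left → -6, Center → 2, Right → 7; minimax = -6.
maximin = minimax = -6, so a saddle point exists.

Yes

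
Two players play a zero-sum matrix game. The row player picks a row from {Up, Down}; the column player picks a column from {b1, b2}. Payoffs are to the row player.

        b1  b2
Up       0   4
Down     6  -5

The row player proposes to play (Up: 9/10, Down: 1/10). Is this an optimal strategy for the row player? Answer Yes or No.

Against b1 this mix gives (9/10)·0 + (1/10)·6 = 3/5.
Against b2 this mix gives (9/10)·4 + (1/10)·(-5) = 31/10.
The column player will play b1, holding the row player to 3/5. Shifting weight toward the row that does better against b1 would raise this floor (the equalizing mix achieves 8/5 against both b1 and b2), so the proposed strategy is not optimal.

No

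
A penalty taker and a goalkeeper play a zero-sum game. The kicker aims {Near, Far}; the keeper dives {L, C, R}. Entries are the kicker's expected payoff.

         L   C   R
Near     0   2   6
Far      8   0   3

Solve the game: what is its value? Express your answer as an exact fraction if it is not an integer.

Row minima: Near → 0, Far → 0; maximin = 0.
Column maxima: L → 8, C → 2, R → 6; minimax = 2.
0 ≠ 2, so there is no saddle point; optimal play is mixed.
R is strictly dominated by C (it gives the kicker strictly more in every row), so the keeper never plays it.
On the remaining 2×2 (Near, Far vs L, C):
Let the kicker play Near with probability p. Expected payoff against L: 0p + 8(1−p) = −8p + 8; against C: 2p + 0(1−p) = 2p.
Setting these equal: −8p + 8 = 2p ⇒ −10p = -8 ⇒ p = 4/5, and the value is (-8)·(4/5) + 8 = 8/5.
For the keeper: with q = P(L), equating Near's and Far's payoffs gives −2q + 2 = 8q ⇒ q = 1/5.

8/5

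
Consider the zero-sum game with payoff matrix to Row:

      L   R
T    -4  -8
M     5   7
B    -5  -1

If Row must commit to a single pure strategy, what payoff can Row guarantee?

5

Row minima: T → -8, M → 5, B → -5.
The best of these is 5.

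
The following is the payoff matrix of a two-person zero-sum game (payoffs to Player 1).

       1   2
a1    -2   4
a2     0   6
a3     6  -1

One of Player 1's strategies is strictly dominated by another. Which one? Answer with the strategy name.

a1

a2 gives a strictly higher payoff than a1 against every column: 0 > -2, 6 > 4.
So a1 is strictly dominated and Player 1 never plays it.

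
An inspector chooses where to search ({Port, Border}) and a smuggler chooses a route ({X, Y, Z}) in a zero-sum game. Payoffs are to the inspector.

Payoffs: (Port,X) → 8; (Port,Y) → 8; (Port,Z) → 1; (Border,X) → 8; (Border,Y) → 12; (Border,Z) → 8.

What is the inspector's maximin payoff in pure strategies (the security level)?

8

Row minima: Port → 1, Border → 8.
The best of these is 8.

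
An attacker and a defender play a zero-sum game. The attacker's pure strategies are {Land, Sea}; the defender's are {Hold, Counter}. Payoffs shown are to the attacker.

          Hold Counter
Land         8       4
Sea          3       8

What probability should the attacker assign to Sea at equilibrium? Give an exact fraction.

Row minima: Land → 4, Sea → 3; maximin = 4.
Column maxima: Hold → 8, Counter → 8; minimax = 8.
4 ≠ 8, so there is no saddle point; optimal play is mixed.
Let the attacker play Land with probability p. Expected payoff against Hold: 8p + 3(1−p) = 5p + 3; against Counter: 4p + 8(1−p) = −4p + 8.
Setting these equal: 5p + 3 = −4p + 8 ⇒ 9p = 5 ⇒ p = 5/9, and the value is (5)·(5/9) + 3 = 52/9.
For the defender: with q = P(Hold), equating Land's and Sea's payoffs gives 4q + 4 = −5q + 8 ⇒ q = 4/9.

4/9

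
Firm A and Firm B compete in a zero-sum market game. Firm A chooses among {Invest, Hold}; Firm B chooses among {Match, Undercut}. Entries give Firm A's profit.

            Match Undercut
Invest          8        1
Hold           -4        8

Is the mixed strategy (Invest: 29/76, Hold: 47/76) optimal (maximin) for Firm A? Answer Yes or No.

Against Match this mix gives (29/76)·8 + (47/76)·(-4) = 11/19.
Against Undercut this mix gives (29/76)·1 + (47/76)·8 = 405/76.
Firm B will play Match, holding Firm A to 11/19. Shifting weight toward the row that does better against Match would raise this floor (the equalizing mix achieves 68/19 against both Match and Undercut), so the proposed strategy is not optimal.

No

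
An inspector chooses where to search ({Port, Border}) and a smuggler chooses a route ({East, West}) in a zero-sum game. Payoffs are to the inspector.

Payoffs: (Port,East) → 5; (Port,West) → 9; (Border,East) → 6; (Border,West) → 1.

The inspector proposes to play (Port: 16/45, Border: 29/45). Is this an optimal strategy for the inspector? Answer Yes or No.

No

Against East this mix gives (16/45)·5 + (29/45)·6 = 254/45.
Against West this mix gives (16/45)·9 + (29/45)·1 = 173/45.
The smuggler will play West, holding the inspector to 173/45. Shifting weight toward the row that does better against West would raise this floor (the equalizing mix achieves 49/9 against both West and East), so the proposed strategy is not optimal.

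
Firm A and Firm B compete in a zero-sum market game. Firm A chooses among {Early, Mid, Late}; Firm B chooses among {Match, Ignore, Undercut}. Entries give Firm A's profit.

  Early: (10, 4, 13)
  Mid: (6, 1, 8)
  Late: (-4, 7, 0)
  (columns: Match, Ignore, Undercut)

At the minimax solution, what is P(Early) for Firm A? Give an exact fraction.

Row minima: Early → 4, Mid → 1, Late → -4; maximin = 4.
Column maxima: Match → 10, Ignore → 7, Undercut → 13; minimax = 7.
4 ≠ 7, so there is no saddle point; optimal play is mixed.
Mid is strictly dominated by Early, so Firm A never plays it.
Undercut is strictly dominated by Match (it gives Firm A strictly more in every row), so Firm B never plays it.
On the remaining 2×2 (Early, Late vs Match, Ignore):
Let Firm A play Early with probability p. Expected payoff against Match: 10p + (-4)(1−p) = 14p − 4; against Ignore: 4p + 7(1−p) = −3p + 7.
Setting these equal: 14p − 4 = −3p + 7 ⇒ 17p = 11 ⇒ p = 11/17, and the value is (14)·(11/17) − 4 = 86/17.
For Firm B: with q = P(Match), equating Early's and Late's payoffs gives 6q + 4 = −11q + 7 ⇒ q = 3/17.

11/17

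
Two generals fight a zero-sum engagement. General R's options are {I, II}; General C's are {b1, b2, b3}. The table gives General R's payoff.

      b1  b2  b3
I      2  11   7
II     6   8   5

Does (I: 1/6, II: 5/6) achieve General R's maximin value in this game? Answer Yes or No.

Against b1 this mix gives (1/6)·2 + (5/6)·6 = 16/3.
Against b2 this mix gives (1/6)·11 + (5/6)·8 = 17/2.
Against b3 this mix gives (1/6)·7 + (5/6)·5 = 16/3.
All of General C's active replies (b1, b3) yield 16/3, and no column does worse for General R. The mix makes General C indifferent and guarantees 16/3, so it is optimal.

Yes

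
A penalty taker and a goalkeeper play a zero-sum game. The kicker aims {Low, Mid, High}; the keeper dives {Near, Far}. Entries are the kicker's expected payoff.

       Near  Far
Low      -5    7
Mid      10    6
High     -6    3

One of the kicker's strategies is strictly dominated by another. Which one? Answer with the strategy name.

Low gives a strictly higher payoff than High against every column: -5 > -6, 7 > 3.
So High is strictly dominated and the kicker never plays it.

High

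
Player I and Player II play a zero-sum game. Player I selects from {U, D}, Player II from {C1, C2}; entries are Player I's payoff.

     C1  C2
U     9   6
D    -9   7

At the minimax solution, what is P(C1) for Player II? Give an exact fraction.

1/19

Row minima: U → 6, D → -9; maximin = 6.
Column maxima: C1 → 9, C2 → 7; minimax = 7.
6 ≠ 7, so there is no saddle point; optimal play is mixed.
Let Player I play U with probability p. Expected payoff against C1: 9p + (-9)(1−p) = 18p − 9; against C2: 6p + 7(1−p) = −p + 7.
Setting these equal: 18p − 9 = −p + 7 ⇒ 19p = 16 ⇒ p = 16/19, and the value is (18)·(16/19) − 9 = 117/19.
For Player II: with q = P(C1), equating U's and D's payoffs gives 3q + 6 = −16q + 7 ⇒ q = 1/19.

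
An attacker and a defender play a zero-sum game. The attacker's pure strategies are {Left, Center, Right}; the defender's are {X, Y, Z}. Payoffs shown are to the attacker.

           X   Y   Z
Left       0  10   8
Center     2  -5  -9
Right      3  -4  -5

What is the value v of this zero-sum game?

3/2

Row minima: Left → 0, Center → -9, Right → -5; maximin = 0.
Column maxima: X → 3, Y → 10, Z → 8; minimax = 3.
0 ≠ 3, so there is no saddle point; optimal play is mixed.
Center is strictly dominated by Right, so the attacker never plays it.
Y is strictly dominated by Z (it gives the attacker strictly more in every row), so the defender never plays it.
On the remaining 2×2 (Left, Right vs X, Z):
Let the attacker play Left with probability p. Expected payoff against X: 0p + 3(1−p) = −3p + 3; against Z: 8p + (-5)(1−p) = 13p − 5.
Setting these equal: −3p + 3 = 13p − 5 ⇒ −16p = -8 ⇒ p = 1/2, and the value is (-3)·(1/2) + 3 = 3/2.
For the defender: with q = P(X), equating Left's and Right's payoffs gives −8q + 8 = 8q − 5 ⇒ q = 13/16.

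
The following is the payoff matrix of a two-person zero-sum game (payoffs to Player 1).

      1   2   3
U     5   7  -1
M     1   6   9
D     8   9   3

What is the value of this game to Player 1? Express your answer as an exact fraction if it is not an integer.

Row minima: U → -1, M → 1, D → 3; maximin = 3.
Column maxima: 1 → 8, 2 → 9, 3 → 9; minimax = 8.
3 ≠ 8, so there is no saddle point; optimal play is mixed.
U is strictly dominated by D, so Player 1 never plays it.
2 is strictly dominated by 1 (it gives Player 1 strictly more in every row), so Player 2 never plays it.
On the remaining 2×2 (M, D vs 1, 3):
Let Player 1 play M with probability p. Expected payoff against 1: 1p + 8(1−p) = −7p + 8; against 3: 9p + 3(1−p) = 6p + 3.
Setting these equal: −7p + 8 = 6p + 3 ⇒ −13p = -5 ⇒ p = 5/13, and the value is (-7)·(5/13) + 8 = 69/13.
For Player 2: with q = P(1), equating M's and D's payoffs gives −8q + 9 = 5q + 3 ⇒ q = 6/13.

69/13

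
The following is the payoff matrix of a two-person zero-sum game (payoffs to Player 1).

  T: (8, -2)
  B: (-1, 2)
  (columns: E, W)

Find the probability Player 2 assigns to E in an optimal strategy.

4/13

Row minima: T → -2, B → -1; maximin = -1.
Column maxima: E → 8, W → 2; minimax = 2.
-1 ≠ 2, so there is no saddle point; optimal play is mixed.
Let Player 1 play T with probability p. Expected payoff against E: 8p + (-1)(1−p) = 9p − 1; against W: (-2)p + 2(1−p) = −4p + 2.
Setting these equal: 9p − 1 = −4p + 2 ⇒ 13p = 3 ⇒ p = 3/13, and the value is (9)·(3/13) − 1 = 14/13.
For Player 2: with q = P(E), equating T's and B's payoffs gives 10q − 2 = −3q + 2 ⇒ q = 4/13.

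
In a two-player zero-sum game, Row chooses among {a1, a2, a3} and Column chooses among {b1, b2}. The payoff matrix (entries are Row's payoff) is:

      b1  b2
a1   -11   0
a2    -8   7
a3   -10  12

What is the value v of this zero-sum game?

Row minima: a1 → -11, a2 → -8, a3 → -10; maximin = -8.
Column maxima: b1 → -8, b2 → 12; minimax = -8.
Since maximin = minimax = -8, there is a saddle point and the value is -8.

-8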